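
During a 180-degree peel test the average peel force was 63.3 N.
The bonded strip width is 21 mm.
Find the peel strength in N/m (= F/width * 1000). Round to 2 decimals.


Peel strength = F/width * 1000
= 63.3 / 21 * 1000
= 3014.29 N/m

3014.29


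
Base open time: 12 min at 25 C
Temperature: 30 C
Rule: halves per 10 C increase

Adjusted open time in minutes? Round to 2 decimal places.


Acceleration = 2^((30-25)/10) = 1.4142
Open time = 12 / 1.4142 = 8.49 min

8.49


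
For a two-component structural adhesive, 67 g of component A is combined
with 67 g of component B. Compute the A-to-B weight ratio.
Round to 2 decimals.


Weight ratio A:B = 67 / 67
= 1.00

1.00


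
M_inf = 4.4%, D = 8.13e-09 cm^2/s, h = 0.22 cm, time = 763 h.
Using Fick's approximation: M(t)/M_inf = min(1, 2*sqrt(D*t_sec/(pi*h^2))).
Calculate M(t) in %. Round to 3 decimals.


t = 2746800 s
ratio = min(1, 2*sqrt(8.13e-09*2746800/(pi*0.0484)))
= 0.766463
M(t) = 4.4 * 0.766463 = 3.372%

3.372


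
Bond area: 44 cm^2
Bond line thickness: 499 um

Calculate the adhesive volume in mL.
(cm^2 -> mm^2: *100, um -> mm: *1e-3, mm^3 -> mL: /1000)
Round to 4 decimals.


V = 44*100 * 499*1e-3 / 1000
= 2.1956 mL

2.1956


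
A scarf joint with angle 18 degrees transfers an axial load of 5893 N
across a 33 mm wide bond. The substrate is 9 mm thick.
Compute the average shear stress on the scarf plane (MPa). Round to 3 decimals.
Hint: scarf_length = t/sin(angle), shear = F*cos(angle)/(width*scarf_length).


scarf_length = 9 / sin(18 deg) = 29.1246 mm
cos(18 deg) = 0.951057
shear stress = 5893 * 0.951057 / (33 * 29.1246)
= 5.831 MPa

5.831


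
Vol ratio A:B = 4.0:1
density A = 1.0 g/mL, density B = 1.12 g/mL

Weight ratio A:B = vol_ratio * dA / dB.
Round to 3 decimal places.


Weight ratio = 4.0 * 1.0 / 1.12
= 3.571

3.571


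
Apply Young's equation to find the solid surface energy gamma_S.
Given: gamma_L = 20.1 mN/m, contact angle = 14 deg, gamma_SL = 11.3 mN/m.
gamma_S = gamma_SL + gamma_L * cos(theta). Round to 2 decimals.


theta_rad = 14 * pi/180 = 0.244346
gamma_S = 11.3 + 20.1 * cos(0.244346)
= 30.80 mN/m

30.80


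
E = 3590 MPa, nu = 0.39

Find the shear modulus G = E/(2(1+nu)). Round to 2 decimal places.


G = 3590 / (2 * 1.39)
= 1291.37 MPa

1291.37


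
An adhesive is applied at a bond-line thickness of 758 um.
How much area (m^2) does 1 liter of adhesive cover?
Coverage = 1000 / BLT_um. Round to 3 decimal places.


Coverage = 1000 / 758 = 1.319 m^2

1.319


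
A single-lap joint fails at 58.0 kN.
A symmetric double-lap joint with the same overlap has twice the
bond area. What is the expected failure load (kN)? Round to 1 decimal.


Double-lap load = 2 * 58.0 = 116.0 kN

116.0


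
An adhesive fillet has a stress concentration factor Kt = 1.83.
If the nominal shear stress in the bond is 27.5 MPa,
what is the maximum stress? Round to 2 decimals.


Max stress = 27.5 * 1.83 = 50.33 MPa

50.33


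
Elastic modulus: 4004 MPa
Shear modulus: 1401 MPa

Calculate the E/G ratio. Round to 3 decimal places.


E / G = 4004 / 1401 = 2.858

2.858


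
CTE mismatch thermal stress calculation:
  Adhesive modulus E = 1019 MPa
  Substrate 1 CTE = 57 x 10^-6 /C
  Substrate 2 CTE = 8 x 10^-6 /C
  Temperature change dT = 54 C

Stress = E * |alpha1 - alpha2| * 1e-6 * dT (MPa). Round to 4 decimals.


delta_alpha = |57 - 8| = 49 x 10^-6/C
Stress = 1019 * 49e-6 * 54
= 2.6963 MPa

2.6963


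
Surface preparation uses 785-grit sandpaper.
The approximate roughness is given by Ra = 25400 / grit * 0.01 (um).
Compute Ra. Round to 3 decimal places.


Ra = 25400 / 785 * 0.01
= 254 / 785
= 0.324 um

0.324


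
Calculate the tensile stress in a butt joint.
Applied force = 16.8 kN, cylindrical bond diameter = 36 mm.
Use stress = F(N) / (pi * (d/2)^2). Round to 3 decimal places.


A = pi * 18.0^2 = 1017.8760 mm^2
sigma = 16800.0 / 1017.8760 = 16.505 MPa

16.505


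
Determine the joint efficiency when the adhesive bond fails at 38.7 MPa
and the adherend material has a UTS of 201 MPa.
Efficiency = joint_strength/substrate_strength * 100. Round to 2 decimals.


Joint efficiency = 38.7 / 201 * 100
= 19.25%

19.25


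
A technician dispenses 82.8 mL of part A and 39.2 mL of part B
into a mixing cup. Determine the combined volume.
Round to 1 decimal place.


Combined volume = 82.8 + 39.2
= 122.0 mL

122.0


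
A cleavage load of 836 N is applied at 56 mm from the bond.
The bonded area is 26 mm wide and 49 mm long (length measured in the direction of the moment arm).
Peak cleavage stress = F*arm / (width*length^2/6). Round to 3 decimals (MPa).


Moment = 836 * 56 = 46816 N*mm
Section modulus = 26 * 2401 / 6 = 62426 / 6 mm^3
Stress = 46816 / (62426 / 6) = 280896 / 62426
= 4.500 MPa

4.500


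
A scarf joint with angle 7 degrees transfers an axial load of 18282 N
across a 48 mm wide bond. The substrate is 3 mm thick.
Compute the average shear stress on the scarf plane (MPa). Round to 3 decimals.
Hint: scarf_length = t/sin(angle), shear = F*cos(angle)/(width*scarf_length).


scarf_length = 3 / sin(7 deg) = 24.6165 mm
cos(7 deg) = 0.992546
shear stress = 18282 * 0.992546 / (48 * 24.6165)
= 15.357 MPa

15.357


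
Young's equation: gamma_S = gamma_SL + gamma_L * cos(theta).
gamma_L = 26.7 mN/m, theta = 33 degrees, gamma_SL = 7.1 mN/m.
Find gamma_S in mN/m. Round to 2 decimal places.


cos(33 deg) = 0.838671
gamma_S = 7.1 + 26.7 * 0.838671
= 29.49 mN/m

29.49


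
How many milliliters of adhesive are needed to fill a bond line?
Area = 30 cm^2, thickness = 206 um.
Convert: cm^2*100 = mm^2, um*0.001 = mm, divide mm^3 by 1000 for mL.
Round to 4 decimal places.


= (30 * 100) * (206 * 0.001) / 1000
= 0.6180 mL

0.6180


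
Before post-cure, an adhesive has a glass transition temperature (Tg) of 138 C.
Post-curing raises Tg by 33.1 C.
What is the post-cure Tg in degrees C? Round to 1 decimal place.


Tg_post = Tg_base + delta_Tg
= 138 + 33.1
= 171.1 C

171.1


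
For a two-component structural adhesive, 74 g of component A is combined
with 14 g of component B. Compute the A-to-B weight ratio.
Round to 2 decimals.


Weight ratio A:B = 74 / 14
= 5.29

5.29


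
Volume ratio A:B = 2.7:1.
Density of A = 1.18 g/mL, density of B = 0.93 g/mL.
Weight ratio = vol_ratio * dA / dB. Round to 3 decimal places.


Wt ratio = 2.7 * 1.18 / 0.93
= 3.426

3.426


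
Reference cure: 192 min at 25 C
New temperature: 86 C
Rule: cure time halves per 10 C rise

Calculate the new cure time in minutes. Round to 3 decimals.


factor = 2^((86-25)/10) = 68.5935
t_new = 192 / 68.5935 = 2.799 min

2.799


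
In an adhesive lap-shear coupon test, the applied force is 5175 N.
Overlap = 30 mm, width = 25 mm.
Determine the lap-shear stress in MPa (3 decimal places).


stress = F / (overlap * width)
= 5175 / (30 * 25)
= 6.900 MPa

6.900


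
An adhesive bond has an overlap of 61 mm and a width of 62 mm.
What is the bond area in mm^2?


Bond area = overlap * width
= 61 * 62
= 3782 mm^2

3782


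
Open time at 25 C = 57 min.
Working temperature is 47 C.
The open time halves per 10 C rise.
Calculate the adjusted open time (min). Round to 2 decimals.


factor = 2^((47 - 25) / 10) = 4.5948
ot = 57 / 4.5948 = 12.41 min

12.41


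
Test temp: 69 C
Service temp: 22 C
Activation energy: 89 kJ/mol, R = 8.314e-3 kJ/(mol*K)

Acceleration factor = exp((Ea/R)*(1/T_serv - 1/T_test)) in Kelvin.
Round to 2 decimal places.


AF = exp((89/0.008314)*(1/295.15 - 1/342.15))
= 145.79

145.79


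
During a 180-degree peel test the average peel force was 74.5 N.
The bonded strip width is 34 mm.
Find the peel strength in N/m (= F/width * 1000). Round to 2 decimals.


Peel strength = F/width * 1000
= 74.5 / 34 * 1000
= 2191.18 N/m

2191.18


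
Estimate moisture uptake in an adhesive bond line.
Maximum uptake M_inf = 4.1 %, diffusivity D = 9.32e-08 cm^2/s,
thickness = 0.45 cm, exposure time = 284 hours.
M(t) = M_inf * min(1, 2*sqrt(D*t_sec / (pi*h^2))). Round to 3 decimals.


Convert time: 284 h = 1022400 s
ratio = min(1, 2*sqrt(9.32e-08*1022400/(pi*0.45^2)))
= 0.774036
M(t) = 4.1 * 0.774036 = 3.174%

3.174


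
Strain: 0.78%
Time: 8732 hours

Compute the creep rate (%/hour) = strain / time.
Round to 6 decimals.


Creep rate = 0.78 / 8732
= 0.000089 %/h

0.000089


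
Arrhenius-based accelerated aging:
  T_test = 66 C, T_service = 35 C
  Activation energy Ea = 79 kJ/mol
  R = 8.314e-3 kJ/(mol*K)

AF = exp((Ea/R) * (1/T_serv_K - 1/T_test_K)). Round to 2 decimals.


T_test_K = 339.15, T_serv_K = 308.15
AF = exp((79/8.314e-3) * (1/308.15 - 1/339.15))
= 16.75

16.75


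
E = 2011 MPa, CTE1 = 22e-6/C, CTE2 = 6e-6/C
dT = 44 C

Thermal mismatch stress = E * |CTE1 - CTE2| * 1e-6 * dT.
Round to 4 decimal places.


= 2011 * 16e-6 * 44
= 1.4157 MPa

1.4157


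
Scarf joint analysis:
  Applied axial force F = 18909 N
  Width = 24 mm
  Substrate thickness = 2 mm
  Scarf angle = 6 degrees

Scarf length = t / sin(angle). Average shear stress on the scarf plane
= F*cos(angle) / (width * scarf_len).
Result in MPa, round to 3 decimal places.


Scarf length = 2 / sin(6 deg) = 19.1335 mm
cos(6 deg) = 0.994522
Shear = 18909 * 0.994522 / (24 * 19.1335)
= 40.952 MPa

40.952


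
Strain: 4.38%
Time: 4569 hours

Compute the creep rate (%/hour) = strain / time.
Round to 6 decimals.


Creep rate = 4.38 / 4569
= 0.000959 %/h

0.000959


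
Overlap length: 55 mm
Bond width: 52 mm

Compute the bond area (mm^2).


Bond area = 55 * 52 = 2860 mm^2

2860


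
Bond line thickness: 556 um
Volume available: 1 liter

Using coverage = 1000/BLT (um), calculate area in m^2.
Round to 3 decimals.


1 L = 1e6 mm^3, thickness = 556 um = 0.556 mm
Area = 1e6 / 0.556 mm^2 = (1e6 / 0.556) / 1e6 m^2 = 1000 / 556 m^2
= 1.799 m^2

1.799


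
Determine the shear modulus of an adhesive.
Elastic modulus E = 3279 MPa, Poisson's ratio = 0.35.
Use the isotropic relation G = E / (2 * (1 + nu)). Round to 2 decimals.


G = 3279 / (2*(1+0.35)) = 3279 / 2.70
= 1214.44 MPa

1214.44


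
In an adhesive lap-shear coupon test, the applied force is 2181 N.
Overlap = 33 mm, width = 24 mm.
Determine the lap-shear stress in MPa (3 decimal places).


stress = F / (overlap * width)
= 2181 / (33 * 24)
= 2.754 MPa

2.754


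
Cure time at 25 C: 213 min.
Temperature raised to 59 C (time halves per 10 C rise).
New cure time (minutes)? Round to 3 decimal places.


Acceleration factor = 2^(34/10) = 10.5561
New time = 213 / 10.5561 = 20.178 min

20.178


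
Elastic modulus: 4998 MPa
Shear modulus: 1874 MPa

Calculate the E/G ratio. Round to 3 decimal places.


E / G = 4998 / 1874 = 2.667

2.667


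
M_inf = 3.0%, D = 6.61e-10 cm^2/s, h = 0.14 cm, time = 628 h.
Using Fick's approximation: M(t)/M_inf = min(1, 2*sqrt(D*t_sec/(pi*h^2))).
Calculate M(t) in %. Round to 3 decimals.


t = 2260800 s
ratio = min(1, 2*sqrt(6.61e-10*2260800/(pi*0.0196)))
= 0.311572
M(t) = 3.0 * 0.311572 = 0.935%

0.935


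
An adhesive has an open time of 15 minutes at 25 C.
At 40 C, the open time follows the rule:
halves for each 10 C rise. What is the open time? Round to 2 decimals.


Factor = 2^((40-25)/10) = 2.8284
Open time = 15 / 2.8284 = 5.30 min

5.30


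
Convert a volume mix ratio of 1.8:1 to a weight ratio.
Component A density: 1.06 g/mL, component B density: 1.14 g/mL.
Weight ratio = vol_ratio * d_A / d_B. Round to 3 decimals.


= 1.8 * 1.06 / 1.14 = 1.674

1.674


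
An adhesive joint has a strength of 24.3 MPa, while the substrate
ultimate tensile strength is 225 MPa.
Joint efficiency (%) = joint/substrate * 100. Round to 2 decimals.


Efficiency = 24.3 / 225 * 100
= 10.80%

10.80


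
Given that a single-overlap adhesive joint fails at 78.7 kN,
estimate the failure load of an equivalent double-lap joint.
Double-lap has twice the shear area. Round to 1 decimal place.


Double-lap factor = 2
Expected load = 78.7 * 2 = 157.4 kN

157.4


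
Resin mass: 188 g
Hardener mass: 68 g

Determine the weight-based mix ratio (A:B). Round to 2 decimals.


Ratio = 188 / 68 = 2.76

2.76


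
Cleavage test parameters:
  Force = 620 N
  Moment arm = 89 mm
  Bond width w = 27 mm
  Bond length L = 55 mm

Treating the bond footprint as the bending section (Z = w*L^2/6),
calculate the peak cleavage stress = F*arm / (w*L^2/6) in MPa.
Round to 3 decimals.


M = 620 * 89 = 55180 N*mm
Z = 27 * 55^2 / 6 = 81675 / 6 mm^3
sigma = M / Z = 6 * 55180 / 81675 = 331080 / 81675
= 4.054 MPa

4.054


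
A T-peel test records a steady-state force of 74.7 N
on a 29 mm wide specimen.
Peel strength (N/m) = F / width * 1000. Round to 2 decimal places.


Peel strength = 74.7 / 29 * 1000
= 2575.86 N/m

2575.86


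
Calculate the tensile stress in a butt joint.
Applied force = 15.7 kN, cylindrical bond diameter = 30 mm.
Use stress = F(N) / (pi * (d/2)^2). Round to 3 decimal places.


A = pi * 15.0^2 = 706.8583 mm^2
sigma = 15700.0 / 706.8583 = 22.211 MPa

22.211


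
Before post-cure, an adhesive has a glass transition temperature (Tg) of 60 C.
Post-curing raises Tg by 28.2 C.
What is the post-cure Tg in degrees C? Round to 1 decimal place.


Tg_post = Tg_base + delta_Tg
= 60 + 28.2
= 88.2 C

88.2


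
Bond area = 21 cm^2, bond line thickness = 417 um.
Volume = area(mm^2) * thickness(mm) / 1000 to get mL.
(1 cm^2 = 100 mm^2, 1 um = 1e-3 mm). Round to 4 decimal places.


area_mm2 = 21 * 100 = 2100
blt_mm = 417 * 1e-3 = 0.417
vol_mm3 = 2100 * 0.417 = 875.7
vol_mL = 875.7 / 1000 = 0.8757 mL

0.8757


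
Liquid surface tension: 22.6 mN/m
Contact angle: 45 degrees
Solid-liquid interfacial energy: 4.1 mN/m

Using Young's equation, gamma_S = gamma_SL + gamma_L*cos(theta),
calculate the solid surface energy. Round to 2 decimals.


gamma_S = 4.1 + 22.6 * cos(45)
= 20.08 mN/m

20.08


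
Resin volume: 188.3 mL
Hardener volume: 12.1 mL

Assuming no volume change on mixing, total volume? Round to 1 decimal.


V_total = 188.3 + 12.1 = 200.4 mL

200.4


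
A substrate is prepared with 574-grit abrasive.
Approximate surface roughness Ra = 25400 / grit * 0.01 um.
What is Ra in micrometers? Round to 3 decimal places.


Ra = 25400 / 574 * 0.01 = 0.443 um

0.443


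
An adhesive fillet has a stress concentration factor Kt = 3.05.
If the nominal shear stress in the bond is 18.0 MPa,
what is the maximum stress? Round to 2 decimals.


Max stress = 18.0 * 3.05 = 54.90 MPa

54.90


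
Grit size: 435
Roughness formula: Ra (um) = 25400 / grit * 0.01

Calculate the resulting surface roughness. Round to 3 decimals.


Ra = 25400 / 435 * 0.01
= 0.584 um

0.584


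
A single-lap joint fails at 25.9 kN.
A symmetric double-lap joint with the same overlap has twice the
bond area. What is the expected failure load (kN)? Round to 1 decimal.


Double-lap load = 2 * 25.9 = 51.8 kN

51.8


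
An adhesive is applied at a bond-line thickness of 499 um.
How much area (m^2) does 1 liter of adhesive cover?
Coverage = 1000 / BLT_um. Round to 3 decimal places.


Coverage = 1000 / 499 = 2.004 m^2

2.004


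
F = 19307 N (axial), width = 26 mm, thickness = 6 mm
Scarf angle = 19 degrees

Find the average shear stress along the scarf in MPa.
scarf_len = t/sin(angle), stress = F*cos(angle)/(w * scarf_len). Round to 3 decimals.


scarf_len = 6/sin(19 deg) = 18.4293
cos(19 deg) = 0.945519
stress = 19307*0.945519/(26*18.4293) = 38.098 MPa

38.098


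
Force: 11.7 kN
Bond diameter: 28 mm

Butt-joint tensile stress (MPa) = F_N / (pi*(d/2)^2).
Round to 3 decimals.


F_N = 11.7 * 1000 = 11700.0 N
A = pi*(14.0)^2 = 615.7522 mm^2
stress = 11700.0 / 615.7522 = 19.001 MPa

19.001


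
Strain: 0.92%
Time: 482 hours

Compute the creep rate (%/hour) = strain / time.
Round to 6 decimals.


Creep rate = 0.92 / 482
= 0.001909 %/h

0.001909


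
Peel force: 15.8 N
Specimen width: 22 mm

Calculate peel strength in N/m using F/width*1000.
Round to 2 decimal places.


Peel strength = 15.8 / 22 * 1000 = 718.18 N/m

718.18


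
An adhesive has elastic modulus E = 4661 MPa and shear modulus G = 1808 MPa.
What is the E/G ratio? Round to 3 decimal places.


E/G = 4661 / 1808 = 2.578

2.578


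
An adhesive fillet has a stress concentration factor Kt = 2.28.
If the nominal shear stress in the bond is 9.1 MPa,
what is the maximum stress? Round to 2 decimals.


Max stress = 9.1 * 2.28 = 20.75 MPa

20.75


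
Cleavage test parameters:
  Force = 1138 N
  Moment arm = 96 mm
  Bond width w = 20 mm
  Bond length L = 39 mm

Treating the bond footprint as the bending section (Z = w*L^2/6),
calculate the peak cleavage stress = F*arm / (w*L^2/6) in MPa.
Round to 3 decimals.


M = 1138 * 96 = 109248 N*mm
Z = 20 * 39^2 / 6 = 30420 / 6 mm^3
sigma = M / Z = 6 * 109248 / 30420 = 655488 / 30420
= 21.548 MPa

21.548


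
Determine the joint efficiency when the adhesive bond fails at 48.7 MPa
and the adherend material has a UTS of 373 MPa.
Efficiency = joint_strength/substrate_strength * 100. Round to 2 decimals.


Joint efficiency = 48.7 / 373 * 100
= 13.06%

13.06


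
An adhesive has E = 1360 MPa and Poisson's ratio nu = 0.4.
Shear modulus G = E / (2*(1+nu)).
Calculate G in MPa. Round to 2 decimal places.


G = 1360 / (2*(1+0.4))
= 1360 / 2.80
= 485.71 MPa

485.71


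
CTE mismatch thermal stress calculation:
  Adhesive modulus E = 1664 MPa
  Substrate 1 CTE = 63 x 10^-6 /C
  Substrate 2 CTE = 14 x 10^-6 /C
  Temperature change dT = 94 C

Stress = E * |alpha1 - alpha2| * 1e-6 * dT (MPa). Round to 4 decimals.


delta_alpha = |63 - 14| = 49 x 10^-6/C
Stress = 1664 * 49e-6 * 94
= 7.6644 MPa

7.6644


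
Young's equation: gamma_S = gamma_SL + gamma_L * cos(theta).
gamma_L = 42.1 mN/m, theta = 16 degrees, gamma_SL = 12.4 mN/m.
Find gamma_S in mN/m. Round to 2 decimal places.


cos(16 deg) = 0.961262
gamma_S = 12.4 + 42.1 * 0.961262
= 52.87 mN/m

52.87


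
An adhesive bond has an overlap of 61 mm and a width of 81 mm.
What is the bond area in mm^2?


Bond area = overlap * width
= 61 * 81
= 4941 mm^2

4941


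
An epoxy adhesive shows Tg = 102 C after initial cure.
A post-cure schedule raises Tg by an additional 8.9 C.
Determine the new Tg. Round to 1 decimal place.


New Tg = 102 + 8.9
= 110.9 C

110.9


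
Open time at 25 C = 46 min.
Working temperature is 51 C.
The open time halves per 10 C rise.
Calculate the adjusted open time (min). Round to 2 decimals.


factor = 2^((51 - 25) / 10) = 6.0629
ot = 46 / 6.0629 = 7.59 min

7.59


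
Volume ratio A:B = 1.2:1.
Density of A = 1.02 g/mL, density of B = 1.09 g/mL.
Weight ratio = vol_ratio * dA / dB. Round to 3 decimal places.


Wt ratio = 1.2 * 1.02 / 1.09
= 1.123

1.123


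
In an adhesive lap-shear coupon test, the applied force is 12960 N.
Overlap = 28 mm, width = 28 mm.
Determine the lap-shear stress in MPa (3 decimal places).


stress = F / (overlap * width)
= 12960 / (28 * 28)
= 16.531 MPa

16.531


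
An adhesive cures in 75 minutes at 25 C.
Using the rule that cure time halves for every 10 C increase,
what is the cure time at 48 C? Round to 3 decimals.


Factor = 2^((48 - 25) / 10) = 4.9246
Cure time = 75 / 4.9246
= 15.230 minutes

15.230


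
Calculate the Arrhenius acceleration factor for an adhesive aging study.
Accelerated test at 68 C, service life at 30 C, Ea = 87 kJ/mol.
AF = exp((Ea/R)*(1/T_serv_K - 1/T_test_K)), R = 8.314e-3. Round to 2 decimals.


T_test = 341.15 K, T_serv = 303.15 K
Ea/R = 87 / 0.008314 = 10464.28
AF = exp(10464.28 * (1/303.15 - 1/341.15))
= 46.76

46.76


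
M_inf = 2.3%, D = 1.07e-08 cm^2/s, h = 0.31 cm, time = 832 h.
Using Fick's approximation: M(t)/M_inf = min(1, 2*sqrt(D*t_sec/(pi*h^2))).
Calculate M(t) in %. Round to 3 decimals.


t = 2995200 s
ratio = min(1, 2*sqrt(1.07e-08*2995200/(pi*0.0961)))
= 0.651626
M(t) = 2.3 * 0.651626 = 1.499%

1.499


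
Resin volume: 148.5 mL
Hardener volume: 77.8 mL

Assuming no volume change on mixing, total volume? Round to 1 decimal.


V_total = 148.5 + 77.8 = 226.3 mL

226.3


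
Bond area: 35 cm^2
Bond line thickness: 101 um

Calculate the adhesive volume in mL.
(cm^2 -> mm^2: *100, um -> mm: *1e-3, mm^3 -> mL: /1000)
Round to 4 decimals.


V = 35*100 * 101*1e-3 / 1000
= 0.3535 mL

0.3535


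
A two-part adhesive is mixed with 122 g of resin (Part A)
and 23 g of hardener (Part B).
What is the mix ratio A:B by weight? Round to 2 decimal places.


Mix ratio = mass_A / mass_B
= 122 / 23
= 5.30

5.30


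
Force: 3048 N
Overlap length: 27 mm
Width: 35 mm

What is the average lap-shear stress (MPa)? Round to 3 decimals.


Average shear stress = F / (overlap * width)
= 3048 / (27 * 35)
= 3.225 MPa

3.225


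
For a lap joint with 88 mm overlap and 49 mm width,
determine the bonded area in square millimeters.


Area = 88 * 49 = 4312 mm^2

4312


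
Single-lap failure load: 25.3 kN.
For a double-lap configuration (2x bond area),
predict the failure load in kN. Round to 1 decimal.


Failure load = 25.3 * 2 = 50.6 kN

50.6


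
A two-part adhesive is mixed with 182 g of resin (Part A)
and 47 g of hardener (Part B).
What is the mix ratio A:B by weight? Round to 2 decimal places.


Mix ratio = mass_A / mass_B
= 182 / 47
= 3.87

3.87


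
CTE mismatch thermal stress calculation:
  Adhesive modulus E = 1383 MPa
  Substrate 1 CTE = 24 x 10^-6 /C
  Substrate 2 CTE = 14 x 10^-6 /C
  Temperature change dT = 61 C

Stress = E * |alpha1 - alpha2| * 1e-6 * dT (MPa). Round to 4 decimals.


delta_alpha = |24 - 14| = 10 x 10^-6/C
Stress = 1383 * 10e-6 * 61
= 0.8436 MPa

0.8436


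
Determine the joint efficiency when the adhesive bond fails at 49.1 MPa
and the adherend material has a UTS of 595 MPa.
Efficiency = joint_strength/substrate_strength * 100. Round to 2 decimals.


Joint efficiency = 49.1 / 595 * 100
= 8.25%

8.25


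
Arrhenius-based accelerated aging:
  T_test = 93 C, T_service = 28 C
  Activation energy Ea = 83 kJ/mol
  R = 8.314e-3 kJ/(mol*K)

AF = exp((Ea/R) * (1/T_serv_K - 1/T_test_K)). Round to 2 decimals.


T_test_K = 366.15, T_serv_K = 301.15
AF = exp((83/8.314e-3) * (1/301.15 - 1/366.15))
= 359.57

359.57


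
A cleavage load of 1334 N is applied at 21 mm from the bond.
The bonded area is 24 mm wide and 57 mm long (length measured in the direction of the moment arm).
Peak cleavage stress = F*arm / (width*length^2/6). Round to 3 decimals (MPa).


Moment = 1334 * 21 = 28014 N*mm
Section modulus = 24 * 3249 / 6 = 77976 / 6 mm^3
Stress = 28014 / (77976 / 6) = 168084 / 77976
= 2.156 MPa

2.156


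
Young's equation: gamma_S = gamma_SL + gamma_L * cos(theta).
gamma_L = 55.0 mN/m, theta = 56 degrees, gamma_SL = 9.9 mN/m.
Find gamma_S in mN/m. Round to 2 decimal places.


cos(56 deg) = 0.559193
gamma_S = 9.9 + 55.0 * 0.559193
= 40.66 mN/m

40.66


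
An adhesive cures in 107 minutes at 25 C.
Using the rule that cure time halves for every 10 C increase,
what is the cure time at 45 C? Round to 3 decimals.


Factor = 2^((45 - 25) / 10) = 4.0000
Cure time = 107 / 4.0000
= 26.750 minutes

26.750


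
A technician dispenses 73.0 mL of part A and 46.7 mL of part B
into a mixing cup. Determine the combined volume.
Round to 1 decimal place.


Combined volume = 73.0 + 46.7
= 119.7 mL

119.7


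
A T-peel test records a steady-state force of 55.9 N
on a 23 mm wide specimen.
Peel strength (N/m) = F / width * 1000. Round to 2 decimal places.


Peel strength = 55.9 / 23 * 1000
= 2430.43 N/m

2430.43


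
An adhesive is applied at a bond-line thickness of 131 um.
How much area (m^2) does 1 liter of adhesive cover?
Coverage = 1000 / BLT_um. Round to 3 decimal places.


Coverage = 1000 / 131 = 7.634 m^2

7.634


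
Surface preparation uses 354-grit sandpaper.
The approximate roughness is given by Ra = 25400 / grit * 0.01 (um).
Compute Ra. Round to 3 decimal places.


Ra = 25400 / 354 * 0.01
= 254 / 354
= 0.718 um

0.718


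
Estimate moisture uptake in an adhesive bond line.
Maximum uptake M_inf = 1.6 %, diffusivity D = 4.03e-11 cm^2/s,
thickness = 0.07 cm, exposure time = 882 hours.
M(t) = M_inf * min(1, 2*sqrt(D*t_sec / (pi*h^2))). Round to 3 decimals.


Convert time: 882 h = 3175200 s
ratio = min(1, 2*sqrt(4.03e-11*3175200/(pi*0.07^2)))
= 0.182346
M(t) = 1.6 * 0.182346 = 0.292%

0.292


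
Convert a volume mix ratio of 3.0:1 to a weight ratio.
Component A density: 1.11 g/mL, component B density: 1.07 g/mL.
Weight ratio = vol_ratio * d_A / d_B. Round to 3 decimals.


= 3.0 * 1.11 / 1.07 = 3.112

3.112


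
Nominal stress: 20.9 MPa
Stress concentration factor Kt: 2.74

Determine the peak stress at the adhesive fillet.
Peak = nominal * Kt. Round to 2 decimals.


Peak stress = 20.9 * 2.74
= 57.27 MPa

57.27


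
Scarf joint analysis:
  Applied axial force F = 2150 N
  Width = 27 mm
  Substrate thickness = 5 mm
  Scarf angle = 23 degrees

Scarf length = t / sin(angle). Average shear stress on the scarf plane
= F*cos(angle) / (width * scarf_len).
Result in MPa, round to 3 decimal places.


Scarf length = 5 / sin(23 deg) = 12.7965 mm
cos(23 deg) = 0.920505
Shear = 2150 * 0.920505 / (27 * 12.7965)
= 5.728 MPa

5.728


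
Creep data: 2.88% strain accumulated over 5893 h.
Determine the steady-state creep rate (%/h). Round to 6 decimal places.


Rate = 2.88 / 5893 = 0.000489 %/h

0.000489


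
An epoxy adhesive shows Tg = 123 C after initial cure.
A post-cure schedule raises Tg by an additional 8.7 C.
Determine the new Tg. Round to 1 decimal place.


New Tg = 123 + 8.7
= 131.7 C

131.7


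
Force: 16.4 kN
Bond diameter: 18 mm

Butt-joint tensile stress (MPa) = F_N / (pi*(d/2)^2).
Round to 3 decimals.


F_N = 16.4 * 1000 = 16400.0 N
A = pi*(9.0)^2 = 254.4690 mm^2
stress = 16400.0 / 254.4690 = 64.448 MPa

64.448


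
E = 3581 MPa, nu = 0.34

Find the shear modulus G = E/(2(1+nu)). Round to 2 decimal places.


G = 3581 / (2 * 1.34)
= 1336.19 MPa

1336.19


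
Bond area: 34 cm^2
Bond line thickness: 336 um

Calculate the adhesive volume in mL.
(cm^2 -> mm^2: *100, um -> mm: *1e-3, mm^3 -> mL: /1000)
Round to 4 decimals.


V = 34*100 * 336*1e-3 / 1000
= 1.1424 mL

1.1424


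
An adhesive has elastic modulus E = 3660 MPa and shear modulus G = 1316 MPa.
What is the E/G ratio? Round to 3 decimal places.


E/G = 3660 / 1316 = 2.781

2.781


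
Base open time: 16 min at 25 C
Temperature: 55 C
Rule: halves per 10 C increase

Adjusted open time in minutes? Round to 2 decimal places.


Acceleration = 2^((55-25)/10) = 8.0000
Open time = 16 / 8.0000 = 2.00 min

2.00


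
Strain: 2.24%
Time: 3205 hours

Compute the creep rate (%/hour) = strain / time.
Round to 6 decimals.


Creep rate = 2.24 / 3205
= 0.000699 %/h

0.000699


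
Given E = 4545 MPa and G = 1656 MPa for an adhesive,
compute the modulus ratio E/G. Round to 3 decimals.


E/G ratio = 4545 / 1656 = 2.745

2.745


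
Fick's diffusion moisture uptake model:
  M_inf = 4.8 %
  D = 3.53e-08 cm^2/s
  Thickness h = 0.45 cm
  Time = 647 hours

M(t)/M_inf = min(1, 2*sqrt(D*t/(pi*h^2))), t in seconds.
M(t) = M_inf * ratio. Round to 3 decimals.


t_sec = 647 * 3600 = 2329200
ratio = 2*sqrt(3.53e-08*2329200/(pi*0.45^2))
= min(1, 0.719007)
= 0.719007
M(t) = 4.8 * 0.719007 = 3.451 %

3.451


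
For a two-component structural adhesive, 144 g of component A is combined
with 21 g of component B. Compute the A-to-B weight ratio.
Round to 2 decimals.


Weight ratio A:B = 144 / 21
= 6.86

6.86


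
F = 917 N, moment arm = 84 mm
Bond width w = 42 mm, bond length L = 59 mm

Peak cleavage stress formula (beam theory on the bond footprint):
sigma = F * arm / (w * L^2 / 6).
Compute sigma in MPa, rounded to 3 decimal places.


sigma = (917 * 84) / (42 * 3481 / 6)
= 77028 * 6 / 146202
= 462168 / 146202
= 3.161 MPa

3.161


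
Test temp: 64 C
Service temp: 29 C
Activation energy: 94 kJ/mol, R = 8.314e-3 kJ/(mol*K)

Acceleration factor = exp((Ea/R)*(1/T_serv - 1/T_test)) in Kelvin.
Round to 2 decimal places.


AF = exp((94/0.008314)*(1/302.15 - 1/337.15))
= 48.64

48.64


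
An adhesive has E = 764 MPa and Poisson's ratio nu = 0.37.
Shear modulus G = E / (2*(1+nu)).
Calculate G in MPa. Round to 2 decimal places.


G = 764 / (2*(1+0.37))
= 764 / 2.74
= 278.83 MPa

278.83


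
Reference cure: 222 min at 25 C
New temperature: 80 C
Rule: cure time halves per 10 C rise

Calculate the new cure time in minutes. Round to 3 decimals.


factor = 2^((80-25)/10) = 45.2548
t_new = 222 / 45.2548 = 4.906 min

4.906


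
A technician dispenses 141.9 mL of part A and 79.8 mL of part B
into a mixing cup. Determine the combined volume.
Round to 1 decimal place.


Combined volume = 141.9 + 79.8
= 221.7 mL

221.7


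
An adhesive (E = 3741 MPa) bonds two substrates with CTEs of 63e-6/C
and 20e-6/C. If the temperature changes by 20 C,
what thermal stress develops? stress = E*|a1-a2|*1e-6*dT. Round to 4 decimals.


Stress = 3741 * |63 - 20| * 1e-6 * 20
= 3.2173 MPa

3.2173


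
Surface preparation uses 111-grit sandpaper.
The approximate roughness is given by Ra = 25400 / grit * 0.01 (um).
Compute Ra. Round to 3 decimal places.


Ra = 25400 / 111 * 0.01
= 254 / 111
= 2.288 um

2.288


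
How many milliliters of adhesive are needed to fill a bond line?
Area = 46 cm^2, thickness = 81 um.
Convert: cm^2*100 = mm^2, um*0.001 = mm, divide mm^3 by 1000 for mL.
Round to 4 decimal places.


= (46 * 100) * (81 * 0.001) / 1000
= 0.3726 mL

0.3726


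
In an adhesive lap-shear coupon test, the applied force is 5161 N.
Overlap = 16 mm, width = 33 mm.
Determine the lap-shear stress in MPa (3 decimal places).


stress = F / (overlap * width)
= 5161 / (16 * 33)
= 9.775 MPa

9.775


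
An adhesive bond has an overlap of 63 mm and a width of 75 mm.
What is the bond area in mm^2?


Bond area = overlap * width
= 63 * 75
= 4725 mm^2

4725


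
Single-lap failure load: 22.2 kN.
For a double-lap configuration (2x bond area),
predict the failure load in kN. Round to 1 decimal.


Failure load = 22.2 * 2 = 44.4 kN

44.4


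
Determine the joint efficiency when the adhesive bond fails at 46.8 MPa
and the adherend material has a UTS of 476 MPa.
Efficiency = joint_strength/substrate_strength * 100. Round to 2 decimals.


Joint efficiency = 46.8 / 476 * 100
= 9.83%

9.83


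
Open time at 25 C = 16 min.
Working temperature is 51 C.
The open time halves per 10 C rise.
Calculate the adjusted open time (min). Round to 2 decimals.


factor = 2^((51 - 25) / 10) = 6.0629
ot = 16 / 6.0629 = 2.64 min

2.64


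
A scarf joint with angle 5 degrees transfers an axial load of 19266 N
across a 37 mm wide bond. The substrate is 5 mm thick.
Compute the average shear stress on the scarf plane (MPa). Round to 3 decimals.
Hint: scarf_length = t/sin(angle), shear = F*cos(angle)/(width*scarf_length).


scarf_length = 5 / sin(5 deg) = 57.3686 mm
cos(5 deg) = 0.996195
shear stress = 19266 * 0.996195 / (37 * 57.3686)
= 9.042 MPa

9.042


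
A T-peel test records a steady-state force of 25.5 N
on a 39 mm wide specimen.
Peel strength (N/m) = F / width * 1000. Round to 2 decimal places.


Peel strength = 25.5 / 39 * 1000
= 653.85 N/m

653.85


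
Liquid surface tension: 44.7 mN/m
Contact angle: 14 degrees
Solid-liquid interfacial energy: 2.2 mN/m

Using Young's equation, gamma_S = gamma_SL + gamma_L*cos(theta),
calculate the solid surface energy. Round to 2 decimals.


gamma_S = 2.2 + 44.7 * cos(14)
= 45.57 mN/m

45.57


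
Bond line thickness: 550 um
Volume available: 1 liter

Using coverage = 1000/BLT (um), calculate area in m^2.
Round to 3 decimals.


1 L = 1e6 mm^3, thickness = 550 um = 0.55 mm
Area = 1e6 / 0.55 mm^2 = (1e6 / 0.55) / 1e6 m^2 = 1000 / 550 m^2
= 1.818 m^2

1.818


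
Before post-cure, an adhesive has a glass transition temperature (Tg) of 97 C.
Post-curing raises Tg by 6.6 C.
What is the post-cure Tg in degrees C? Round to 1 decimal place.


Tg_post = Tg_base + delta_Tg
= 97 + 6.6
= 103.6 C

103.6


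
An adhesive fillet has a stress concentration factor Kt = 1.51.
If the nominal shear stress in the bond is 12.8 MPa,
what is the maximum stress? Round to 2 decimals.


Max stress = 12.8 * 1.51 = 19.33 MPa

19.33


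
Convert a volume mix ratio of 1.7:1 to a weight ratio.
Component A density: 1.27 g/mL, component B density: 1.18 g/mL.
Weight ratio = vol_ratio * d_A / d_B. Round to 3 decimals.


= 1.7 * 1.27 / 1.18 = 1.830

1.830


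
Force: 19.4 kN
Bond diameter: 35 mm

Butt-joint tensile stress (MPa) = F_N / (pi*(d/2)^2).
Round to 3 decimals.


F_N = 19.4 * 1000 = 19400.0 N
A = pi*(17.5)^2 = 962.1128 mm^2
stress = 19400.0 / 962.1128 = 20.164 MPa

20.164


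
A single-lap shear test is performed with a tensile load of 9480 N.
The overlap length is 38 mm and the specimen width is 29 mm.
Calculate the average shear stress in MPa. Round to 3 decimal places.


Shear stress = F / (overlap * width)
= 9480 / (38 * 29)
= 9480 / 1102
= 8.603 MPa

8.603


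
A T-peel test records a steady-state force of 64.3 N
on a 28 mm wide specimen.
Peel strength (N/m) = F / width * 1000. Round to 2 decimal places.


Peel strength = 64.3 / 28 * 1000
= 2296.43 N/m

2296.43


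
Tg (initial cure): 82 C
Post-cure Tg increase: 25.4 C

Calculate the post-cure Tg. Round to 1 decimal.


Post-cure Tg = 82 + 25.4 = 107.4 C

107.4


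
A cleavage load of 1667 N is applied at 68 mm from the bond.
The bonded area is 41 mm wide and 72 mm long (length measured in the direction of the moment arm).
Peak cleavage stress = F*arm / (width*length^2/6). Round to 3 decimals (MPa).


Moment = 1667 * 68 = 113356 N*mm
Section modulus = 41 * 5184 / 6 = 212544 / 6 mm^3
Stress = 113356 / (212544 / 6) = 680136 / 212544
= 3.200 MPa

3.200


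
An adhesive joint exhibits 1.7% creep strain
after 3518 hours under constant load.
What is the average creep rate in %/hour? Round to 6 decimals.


Creep rate = strain / time
= 1.7 / 3518
= 0.000483 %/h

0.000483


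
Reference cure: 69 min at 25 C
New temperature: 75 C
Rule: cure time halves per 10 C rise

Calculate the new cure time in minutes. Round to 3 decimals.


factor = 2^((75-25)/10) = 32.0000
t_new = 69 / 32.0000 = 2.156 min

2.156


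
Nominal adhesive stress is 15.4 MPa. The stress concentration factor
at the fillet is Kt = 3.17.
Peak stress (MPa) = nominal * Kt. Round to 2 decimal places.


Peak = 15.4 * 3.17 = 48.82 MPa

48.82


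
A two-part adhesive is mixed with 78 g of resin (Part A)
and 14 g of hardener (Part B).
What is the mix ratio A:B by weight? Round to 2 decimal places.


Mix ratio = mass_A / mass_B
= 78 / 14
= 5.57

5.57


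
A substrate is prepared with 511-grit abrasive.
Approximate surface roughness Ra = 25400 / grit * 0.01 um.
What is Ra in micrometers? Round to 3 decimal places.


Ra = 25400 / 511 * 0.01 = 0.497 um

0.497


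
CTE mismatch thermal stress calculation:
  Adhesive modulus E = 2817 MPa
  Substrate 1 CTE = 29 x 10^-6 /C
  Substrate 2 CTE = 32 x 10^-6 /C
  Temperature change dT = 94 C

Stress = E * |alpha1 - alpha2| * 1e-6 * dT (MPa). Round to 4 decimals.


delta_alpha = |29 - 32| = 3 x 10^-6/C
Stress = 2817 * 3e-6 * 94
= 0.7944 MPa

0.7944


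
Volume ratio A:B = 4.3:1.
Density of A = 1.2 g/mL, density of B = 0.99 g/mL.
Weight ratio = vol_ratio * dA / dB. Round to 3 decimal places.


Wt ratio = 4.3 * 1.2 / 0.99
= 5.212

5.212


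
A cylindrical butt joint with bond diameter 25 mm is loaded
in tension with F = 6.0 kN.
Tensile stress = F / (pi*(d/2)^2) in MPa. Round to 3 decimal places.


Area = pi * (25/2)^2 = 490.8739 mm^2
Stress = 6.0*1000 / 490.8739
= 12.223 MPa

12.223


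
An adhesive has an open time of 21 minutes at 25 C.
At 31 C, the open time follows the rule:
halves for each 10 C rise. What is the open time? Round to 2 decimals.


Factor = 2^((31-25)/10) = 1.5157
Open time = 21 / 1.5157 = 13.85 min

13.85


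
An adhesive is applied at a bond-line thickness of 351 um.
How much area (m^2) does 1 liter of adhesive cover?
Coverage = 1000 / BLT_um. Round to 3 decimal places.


Coverage = 1000 / 351 = 2.849 m^2

2.849


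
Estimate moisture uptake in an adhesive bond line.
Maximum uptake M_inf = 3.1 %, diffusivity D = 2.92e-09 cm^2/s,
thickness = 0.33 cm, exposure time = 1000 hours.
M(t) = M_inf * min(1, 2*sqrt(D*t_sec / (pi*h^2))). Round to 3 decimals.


Convert time: 1000 h = 3600000 s
ratio = min(1, 2*sqrt(2.92e-09*3600000/(pi*0.33^2)))
= 0.350577
M(t) = 3.1 * 0.350577 = 1.087%

1.087


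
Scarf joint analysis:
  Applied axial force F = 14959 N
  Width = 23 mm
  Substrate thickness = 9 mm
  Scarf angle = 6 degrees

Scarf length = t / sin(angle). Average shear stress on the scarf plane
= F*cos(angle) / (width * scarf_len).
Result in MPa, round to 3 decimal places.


Scarf length = 9 / sin(6 deg) = 86.1010 mm
cos(6 deg) = 0.994522
Shear = 14959 * 0.994522 / (23 * 86.1010)
= 7.512 MPa

7.512


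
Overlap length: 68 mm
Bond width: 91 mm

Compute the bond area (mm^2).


Bond area = 68 * 91 = 6188 mm^2

6188


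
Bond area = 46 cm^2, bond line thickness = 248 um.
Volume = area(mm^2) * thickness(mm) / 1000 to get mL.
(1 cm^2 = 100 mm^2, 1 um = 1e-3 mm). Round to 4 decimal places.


area_mm2 = 46 * 100 = 4600
blt_mm = 248 * 1e-3 = 0.248
vol_mm3 = 4600 * 0.248 = 1140.8
vol_mL = 1140.8 / 1000 = 1.1408 mL

1.1408


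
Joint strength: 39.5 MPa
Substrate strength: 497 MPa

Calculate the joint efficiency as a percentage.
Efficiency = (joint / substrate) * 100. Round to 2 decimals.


Efficiency = (39.5 / 497) * 100 = 7.95%

7.95


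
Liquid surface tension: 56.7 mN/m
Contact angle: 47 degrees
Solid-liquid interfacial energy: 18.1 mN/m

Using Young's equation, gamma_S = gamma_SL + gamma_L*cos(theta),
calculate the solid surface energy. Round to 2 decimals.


gamma_S = 18.1 + 56.7 * cos(47)
= 56.77 mN/m

56.77


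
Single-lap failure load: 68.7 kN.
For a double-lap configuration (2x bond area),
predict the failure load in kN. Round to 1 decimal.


Failure load = 68.7 * 2 = 137.4 kN

137.4


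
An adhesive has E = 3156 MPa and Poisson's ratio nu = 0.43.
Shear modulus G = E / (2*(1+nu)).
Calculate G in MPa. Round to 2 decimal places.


G = 3156 / (2*(1+0.43))
= 3156 / 2.86
= 1103.50 MPa

1103.50


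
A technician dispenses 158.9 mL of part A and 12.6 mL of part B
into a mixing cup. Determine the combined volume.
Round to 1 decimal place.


Combined volume = 158.9 + 12.6
= 171.5 mL

171.5


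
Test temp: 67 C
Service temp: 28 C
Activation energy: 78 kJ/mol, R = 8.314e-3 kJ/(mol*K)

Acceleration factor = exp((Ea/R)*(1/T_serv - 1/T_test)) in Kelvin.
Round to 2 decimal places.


AF = exp((78/0.008314)*(1/301.15 - 1/340.15))
= 35.58

35.58


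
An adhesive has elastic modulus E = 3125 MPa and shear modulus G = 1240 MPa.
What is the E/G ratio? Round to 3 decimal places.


E/G = 3125 / 1240 = 2.520

2.520


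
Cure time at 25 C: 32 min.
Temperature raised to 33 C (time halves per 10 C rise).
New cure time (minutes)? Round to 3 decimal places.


Acceleration factor = 2^(8/10) = 1.7411
New time = 32 / 1.7411 = 18.379 min

18.379


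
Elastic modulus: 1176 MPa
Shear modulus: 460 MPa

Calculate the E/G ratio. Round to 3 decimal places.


E / G = 1176 / 460 = 2.557

2.557


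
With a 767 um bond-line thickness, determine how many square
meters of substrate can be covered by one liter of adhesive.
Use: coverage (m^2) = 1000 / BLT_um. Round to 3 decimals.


Coverage = 1000 / 767 = 1.304 m^2

1.304


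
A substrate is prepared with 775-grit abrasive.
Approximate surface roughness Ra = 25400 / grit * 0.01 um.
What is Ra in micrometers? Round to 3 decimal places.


Ra = 25400 / 775 * 0.01 = 0.328 um

0.328


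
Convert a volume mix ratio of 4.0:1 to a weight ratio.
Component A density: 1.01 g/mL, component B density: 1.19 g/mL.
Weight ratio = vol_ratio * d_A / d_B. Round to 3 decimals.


= 4.0 * 1.01 / 1.19 = 3.395

3.395
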